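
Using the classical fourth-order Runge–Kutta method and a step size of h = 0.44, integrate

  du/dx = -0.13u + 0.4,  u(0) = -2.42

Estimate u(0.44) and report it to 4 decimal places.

-2.1144

RK4: k1 = f(x_n, u_n); k2 = f(x_n + h/2, u_n + (h/2)·k1); k3 = f(x_n + h/2, u_n + (h/2)·k2); k4 = f(x_n + h, u_n + h·k3); u_{n+1} = u_n + (h/6)·(k1 + 2k2 + 2k3 + k4).
x=0.000000, u=-2.420000:
  k1 = f(0.000000, -2.420000) = 0.714600
  k2 = f(0.220000, -2.262788) = 0.694162
  k3 = f(0.220000, -2.267284) = 0.694747
  k4 = f(0.440000, -2.114311) = 0.674860
  u ← -2.420000 + (0.44/6)·(k1 + 2k2 + 2k3 + k4) = -2.114400
u(0.44) ≈ -2.1144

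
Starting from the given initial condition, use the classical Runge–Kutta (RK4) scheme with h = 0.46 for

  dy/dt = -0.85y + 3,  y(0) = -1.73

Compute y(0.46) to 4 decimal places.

-0.0283

RK4: k1 = f(t_n, y_n); k2 = f(t_n + h/2, y_n + (h/2)·k1); k3 = f(t_n + h/2, y_n + (h/2)·k2); k4 = f(t_n + h, y_n + h·k3); y_{n+1} = y_n + (h/6)·(k1 + 2k2 + 2k3 + k4).
t=0.000000, y=-1.730000:
  k1 = f(0.000000, -1.730000) = 4.470500
  k2 = f(0.230000, -0.701785) = 3.596517
  k3 = f(0.230000, -0.902801) = 3.767381
  k4 = f(0.460000, 0.002995) = 2.997454
  y ← -1.730000 + (0.46/6)·(k1 + 2k2 + 2k3 + k4) = -0.028326
y(0.46) ≈ -0.0283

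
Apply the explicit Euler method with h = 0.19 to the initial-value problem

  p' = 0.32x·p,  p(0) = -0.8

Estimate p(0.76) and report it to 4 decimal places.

-0.8566

Euler: p_{n+1} = p_n + h·f(x_n, p_n).
x=0.000000, p=-0.800000: f=0.000000 → p ← -0.800000 + 0.19·0.000000 = -0.800000
x=0.190000, p=-0.800000: f=-0.048640 → p ← -0.800000 + 0.19·(-0.048640) = -0.809242
x=0.380000, p=-0.809242: f=-0.098404 → p ← -0.809242 + 0.19·(-0.098404) = -0.827938
x=0.570000, p=-0.827938: f=-0.151016 → p ← -0.827938 + 0.19·(-0.151016) = -0.856631
p(0.76) ≈ -0.8566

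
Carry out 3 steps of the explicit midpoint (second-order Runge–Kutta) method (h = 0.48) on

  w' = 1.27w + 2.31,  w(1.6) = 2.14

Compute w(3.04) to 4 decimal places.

21.0931

Midpoint: k1 = f(x_n, w_n); k2 = f(x_n + h/2, w_n + (h/2)·k1); w_{n+1} = w_n + h·k2.
x=1.600000, w=2.140000:
  k1 = f(1.600000, 2.140000) = 5.027800
  k2 = f(1.840000, 3.346672) = 6.560273
  w ← 2.140000 + 0.48·6.560273 = 5.288931
x=2.080000, w=5.288931:
  k1 = f(2.080000, 5.288931) = 9.026943
  k2 = f(2.320000, 7.455397) = 11.778355
  w ← 5.288931 + 0.48·11.778355 = 10.942542
x=2.560000, w=10.942542:
  k1 = f(2.560000, 10.942542) = 16.207028
  k2 = f(2.800000, 14.832228) = 21.146930
  w ← 10.942542 + 0.48·21.146930 = 21.093068
w(3.04) ≈ 21.0931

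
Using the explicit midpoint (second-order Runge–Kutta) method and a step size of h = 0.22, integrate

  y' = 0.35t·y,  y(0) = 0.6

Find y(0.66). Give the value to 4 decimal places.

0.6473

Midpoint: k1 = f(t_n, y_n); k2 = f(t_n + h/2, y_n + (h/2)·k1); y_{n+1} = y_n + h·k2.
t=0.000000, y=0.600000:
  k1 = f(0.000000, 0.600000) = 0.000000
  k2 = f(0.110000, 0.600000) = 0.023100
  y ← 0.600000 + 0.22·0.023100 = 0.605082
t=0.220000, y=0.605082:
  k1 = f(0.220000, 0.605082) = 0.046591
  k2 = f(0.330000, 0.610207) = 0.070479
  y ← 0.605082 + 0.22·0.070479 = 0.620587
t=0.440000, y=0.620587:
  k1 = f(0.440000, 0.620587) = 0.095570
  k2 = f(0.550000, 0.631100) = 0.121487
  y ← 0.620587 + 0.22·0.121487 = 0.647314
y(0.66) ≈ 0.6473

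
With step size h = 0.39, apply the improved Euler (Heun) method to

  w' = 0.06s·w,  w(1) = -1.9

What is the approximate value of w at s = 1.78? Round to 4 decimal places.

-2.0276

Heun: k1 = f(s_n, w_n); k2 = f(s_n + h, w_n + h·k1); w_{n+1} = w_n + (h/2)·(k1 + k2).
s=1.000000, w=-1.900000:
  k1 = f(1.000000, -1.900000) = -0.114000
  k2 = f(1.390000, -1.944460) = -0.162168
  w ← -1.900000 + (0.39/2)·(-0.114000 + (-0.162168)) = -1.953853
s=1.390000, w=-1.953853:
  k1 = f(1.390000, -1.953853) = -0.162951
  k2 = f(1.780000, -2.017404) = -0.215459
  w ← -1.953853 + (0.39/2)·(-0.162951 + (-0.215459)) = -2.027643
w(1.78) ≈ -2.0276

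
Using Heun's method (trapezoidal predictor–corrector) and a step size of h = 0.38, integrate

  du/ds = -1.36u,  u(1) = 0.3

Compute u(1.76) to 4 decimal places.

Heun: k1 = f(s_n, u_n); k2 = f(s_n + h, u_n + h·k1); u_{n+1} = u_n + (h/2)·(k1 + k2).
s=1.000000, u=0.300000:
  k1 = f(1.000000, 0.300000) = -0.408000
  k2 = f(1.380000, 0.144960) = -0.197146
  u ← 0.300000 + (0.38/2)·(-0.408000 + (-0.197146)) = 0.185022
s=1.380000, u=0.185022:
  k1 = f(1.380000, 0.185022) = -0.251630
  k2 = f(1.760000, 0.089403) = -0.121588
  u ← 0.185022 + (0.38/2)·(-0.251630 + (-0.121588)) = 0.114111
u(1.76) ≈ 0.1141

0.1141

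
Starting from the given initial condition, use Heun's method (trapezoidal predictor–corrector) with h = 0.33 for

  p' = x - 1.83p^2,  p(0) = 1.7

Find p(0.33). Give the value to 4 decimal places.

Heun: k1 = f(x_n, p_n); k2 = f(x_n + h, p_n + h·k1); p_{n+1} = p_n + (h/2)·(k1 + k2).
x=0.000000, p=1.700000:
  k1 = f(0.000000, 1.700000) = -5.288700
  k2 = f(0.330000, -0.045271) = 0.326249
  p ← 1.700000 + (0.33/2)·(-5.288700 + 0.326249) = 0.881196
p(0.33) ≈ 0.8812

0.8812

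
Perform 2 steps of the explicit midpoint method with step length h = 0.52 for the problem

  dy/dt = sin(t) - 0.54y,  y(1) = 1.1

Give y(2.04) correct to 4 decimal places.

Midpoint: k1 = f(t_n, y_n); k2 = f(t_n + h/2, y_n + (h/2)·k1); y_{n+1} = y_n + h·k2.
t=1.000000, y=1.100000:
  k1 = f(1.000000, 1.100000) = 0.247471
  k2 = f(1.260000, 1.164342) = 0.323345
  y ← 1.100000 + 0.52·0.323345 = 1.268140
t=1.520000, y=1.268140:
  k1 = f(1.520000, 1.268140) = 0.313915
  k2 = f(1.780000, 1.349757) = 0.249328
  y ← 1.268140 + 0.52·0.249328 = 1.397790
y(2.04) ≈ 1.3978

1.3978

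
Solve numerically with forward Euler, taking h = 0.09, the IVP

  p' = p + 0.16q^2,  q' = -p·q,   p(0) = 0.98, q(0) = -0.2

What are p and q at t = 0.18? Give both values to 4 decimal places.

1.1654, -0.1648

Euler on (p,q): p_{n+1} = p_n + h·p', q_{n+1} = q_n + h·q'.
0.000000: (0.980000, -0.200000); f=(0.986400, 0.196000) → (1.068776, -0.182360)
0.090000: (1.068776, -0.182360); f=(1.074097, 0.194902) → (1.165445, -0.164819)
(p(0.18), q(0.18)) ≈ (1.1654, -0.1648)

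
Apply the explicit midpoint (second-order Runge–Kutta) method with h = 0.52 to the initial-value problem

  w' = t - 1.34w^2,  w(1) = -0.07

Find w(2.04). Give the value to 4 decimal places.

Midpoint: k1 = f(t_n, w_n); k2 = f(t_n + h/2, w_n + (h/2)·k1); w_{n+1} = w_n + h·k2.
t=1.000000, w=-0.070000:
  k1 = f(1.000000, -0.070000) = 0.993434
  k2 = f(1.260000, 0.188293) = 1.212491
  w ← -0.070000 + 0.52·1.212491 = 0.560496
t=1.520000, w=0.560496:
  k1 = f(1.520000, 0.560496) = 1.099032
  k2 = f(1.780000, 0.846244) = 0.820388
  w ← 0.560496 + 0.52·0.820388 = 0.987097
w(2.04) ≈ 0.9871

0.9871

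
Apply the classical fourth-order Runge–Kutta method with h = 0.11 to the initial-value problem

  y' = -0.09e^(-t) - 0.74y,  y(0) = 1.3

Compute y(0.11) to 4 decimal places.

RK4: k1 = f(t_n, y_n); k2 = f(t_n + h/2, y_n + (h/2)·k1); k3 = f(t_n + h/2, y_n + (h/2)·k2); k4 = f(t_n + h, y_n + h·k3); y_{n+1} = y_n + (h/6)·(k1 + 2k2 + 2k3 + k4).
t=0.000000, y=1.300000:
  k1 = f(0.000000, 1.300000) = -1.052000
  k2 = f(0.055000, 1.242140) = -1.004367
  k3 = f(0.055000, 1.244760) = -1.006306
  k4 = f(0.110000, 1.189306) = -0.960712
  y ← 1.300000 + (0.11/6)·(k1 + 2k2 + 2k3 + k4) = 1.189376
y(0.11) ≈ 1.1894

1.1894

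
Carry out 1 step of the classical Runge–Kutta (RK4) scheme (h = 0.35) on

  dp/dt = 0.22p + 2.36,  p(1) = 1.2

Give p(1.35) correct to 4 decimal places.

RK4: k1 = f(t_n, p_n); k2 = f(t_n + h/2, p_n + (h/2)·k1); k3 = f(t_n + h/2, p_n + (h/2)·k2); k4 = f(t_n + h, p_n + h·k3); p_{n+1} = p_n + (h/6)·(k1 + 2k2 + 2k3 + k4).
t=1.000000, p=1.200000:
  k1 = f(1.000000, 1.200000) = 2.624000
  k2 = f(1.175000, 1.659200) = 2.725024
  k3 = f(1.175000, 1.676879) = 2.728913
  k4 = f(1.350000, 2.155120) = 2.834126
  p ← 1.200000 + (0.35/6)·(k1 + 2k2 + 2k3 + k4) = 2.154683
p(1.35) ≈ 2.1547

2.1547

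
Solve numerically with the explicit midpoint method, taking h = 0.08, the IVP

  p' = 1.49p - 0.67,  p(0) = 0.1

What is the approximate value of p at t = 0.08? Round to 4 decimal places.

Midpoint: k1 = f(t_n, p_n); k2 = f(t_n + h/2, p_n + (h/2)·k1); p_{n+1} = p_n + h·k2.
t=0.000000, p=0.100000:
  k1 = f(0.000000, 0.100000) = -0.521000
  k2 = f(0.040000, 0.079160) = -0.552052
  p ← 0.100000 + 0.08·(-0.552052) = 0.055836
p(0.08) ≈ 0.0558

0.0558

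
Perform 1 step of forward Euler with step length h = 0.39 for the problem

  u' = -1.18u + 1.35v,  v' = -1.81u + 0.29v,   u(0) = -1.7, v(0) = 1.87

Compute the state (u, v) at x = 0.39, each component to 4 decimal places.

Euler on (u,v): u_{n+1} = u_n + h·u', v_{n+1} = v_n + h·v'.
0.000000: (-1.700000, 1.870000); f=(4.530500, 3.619300) → (0.066895, 3.281527)
(u(0.39), v(0.39)) ≈ (0.0669, 3.2815)

0.0669, 3.2815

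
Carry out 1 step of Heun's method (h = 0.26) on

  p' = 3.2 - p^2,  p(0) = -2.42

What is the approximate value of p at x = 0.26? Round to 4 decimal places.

Heun: k1 = f(x_n, p_n); k2 = f(x_n + h, p_n + h·k1); p_{n+1} = p_n + (h/2)·(k1 + k2).
x=0.000000, p=-2.420000:
  k1 = f(0.000000, -2.420000) = -2.656400
  k2 = f(0.260000, -3.110664) = -6.476231
  p ← -2.420000 + (0.26/2)·(-2.656400 + (-6.476231)) = -3.607242
p(0.26) ≈ -3.6072

-3.6072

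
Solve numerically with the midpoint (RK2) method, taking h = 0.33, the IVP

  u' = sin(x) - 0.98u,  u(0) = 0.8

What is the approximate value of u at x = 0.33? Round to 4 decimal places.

0.6373

Midpoint: k1 = f(x_n, u_n); k2 = f(x_n + h/2, u_n + (h/2)·k1); u_{n+1} = u_n + h·k2.
x=0.000000, u=0.800000:
  k1 = f(0.000000, 0.800000) = -0.784000
  k2 = f(0.165000, 0.670640) = -0.492975
  u ← 0.800000 + 0.33·(-0.492975) = 0.637318
u(0.33) ≈ 0.6373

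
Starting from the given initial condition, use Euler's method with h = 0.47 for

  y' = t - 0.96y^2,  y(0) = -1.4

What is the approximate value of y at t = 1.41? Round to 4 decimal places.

-12.7827

Euler: y_{n+1} = y_n + h·f(t_n, y_n).
t=0.000000, y=-1.400000: f=-1.881600 → y ← -1.400000 + 0.47·(-1.881600) = -2.284352
t=0.470000, y=-2.284352: f=-4.539533 → y ← -2.284352 + 0.47·(-4.539533) = -4.417933
t=0.940000, y=-4.417933: f=-17.797405 → y ← -4.417933 + 0.47·(-17.797405) = -12.782713
y(1.41) ≈ -12.7827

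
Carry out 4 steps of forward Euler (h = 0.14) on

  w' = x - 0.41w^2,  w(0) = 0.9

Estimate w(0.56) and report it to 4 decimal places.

Euler: w_{n+1} = w_n + h·f(x_n, w_n).
x=0.000000, w=0.900000: f=-0.332100 → w ← 0.900000 + 0.14·(-0.332100) = 0.853506
x=0.140000, w=0.853506: f=-0.158674 → w ← 0.853506 + 0.14·(-0.158674) = 0.831292
x=0.280000, w=0.831292: f=-0.003329 → w ← 0.831292 + 0.14·(-0.003329) = 0.830826
x=0.420000, w=0.830826: f=0.136989 → w ← 0.830826 + 0.14·0.136989 = 0.850004
w(0.56) ≈ 0.8500

0.8500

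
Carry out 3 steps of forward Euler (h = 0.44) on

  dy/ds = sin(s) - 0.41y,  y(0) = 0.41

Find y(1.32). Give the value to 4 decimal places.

0.7185

Euler: y_{n+1} = y_n + h·f(s_n, y_n).
s=0.000000, y=0.410000: f=-0.168100 → y ← 0.410000 + 0.44·(-0.168100) = 0.336036
s=0.440000, y=0.336036: f=0.288165 → y ← 0.336036 + 0.44·0.288165 = 0.462828
s=0.880000, y=0.462828: f=0.580979 → y ← 0.462828 + 0.44·0.580979 = 0.718459
y(1.32) ≈ 0.7185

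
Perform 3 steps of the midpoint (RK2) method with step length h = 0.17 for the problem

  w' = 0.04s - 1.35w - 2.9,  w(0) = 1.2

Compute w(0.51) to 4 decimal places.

-0.4499

Midpoint: k1 = f(s_n, w_n); k2 = f(s_n + h/2, w_n + (h/2)·k1); w_{n+1} = w_n + h·k2.
s=0.000000, w=1.200000:
  k1 = f(0.000000, 1.200000) = -4.520000
  k2 = f(0.085000, 0.815800) = -3.997930
  w ← 1.200000 + 0.17·(-3.997930) = 0.520352
s=0.170000, w=0.520352:
  k1 = f(0.170000, 0.520352) = -3.595675
  k2 = f(0.255000, 0.214720) = -3.179671
  w ← 0.520352 + 0.17·(-3.179671) = -0.020192
s=0.340000, w=-0.020192:
  k1 = f(0.340000, -0.020192) = -2.859140
  k2 = f(0.425000, -0.263219) = -2.527654
  w ← -0.020192 + 0.17·(-2.527654) = -0.449893
w(0.51) ≈ -0.4499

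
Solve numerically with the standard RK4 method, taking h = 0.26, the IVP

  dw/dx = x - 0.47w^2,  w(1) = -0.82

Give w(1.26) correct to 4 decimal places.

-0.5890

RK4: k1 = f(x_n, w_n); k2 = f(x_n + h/2, w_n + (h/2)·k1); k3 = f(x_n + h/2, w_n + (h/2)·k2); k4 = f(x_n + h, w_n + h·k3); w_{n+1} = w_n + (h/6)·(k1 + 2k2 + 2k3 + k4).
x=1.000000, w=-0.820000:
  k1 = f(1.000000, -0.820000) = 0.683972
  k2 = f(1.130000, -0.731084) = 0.878793
  k3 = f(1.130000, -0.705757) = 0.895896
  k4 = f(1.260000, -0.587067) = 1.098016
  w ← -0.820000 + (0.26/6)·(k1 + 2k2 + 2k3 + k4) = -0.588974
w(1.26) ≈ -0.5890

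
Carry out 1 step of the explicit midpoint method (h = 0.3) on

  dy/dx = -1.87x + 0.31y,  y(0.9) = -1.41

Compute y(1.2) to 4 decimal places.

Midpoint: k1 = f(x_n, y_n); k2 = f(x_n + h/2, y_n + (h/2)·k1); y_{n+1} = y_n + h·k2.
x=0.900000, y=-1.410000:
  k1 = f(0.900000, -1.410000) = -2.120100
  k2 = f(1.050000, -1.728015) = -2.499185
  y ← -1.410000 + 0.3·(-2.499185) = -2.159755
y(1.2) ≈ -2.1598

-2.1598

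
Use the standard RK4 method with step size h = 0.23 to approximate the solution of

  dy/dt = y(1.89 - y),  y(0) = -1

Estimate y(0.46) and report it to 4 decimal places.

-8.3116

RK4: k1 = f(t_n, y_n); k2 = f(t_n + h/2, y_n + (h/2)·k1); k3 = f(t_n + h/2, y_n + (h/2)·k2); k4 = f(t_n + h, y_n + h·k3); y_{n+1} = y_n + (h/6)·(k1 + 2k2 + 2k3 + k4).
t=0.000000, y=-1.000000:
  k1 = f(0.000000, -1.000000) = -2.890000
  k2 = f(0.115000, -1.332350) = -4.293298
  k3 = f(0.115000, -1.493729) = -5.054375
  k4 = f(0.230000, -2.162506) = -8.763571
  y ← -1.000000 + (0.23/6)·(k1 + 2k2 + 2k3 + k4) = -2.163375
t=0.230000, y=-2.163375:
  k1 = f(0.230000, -2.163375) = -8.768971
  k2 = f(0.345000, -3.171807) = -16.055074
  k3 = f(0.345000, -4.009709) = -23.656113
  k4 = f(0.460000, -7.604281) = -72.197184
  y ← -2.163375 + (0.23/6)·(k1 + 2k2 + 2k3 + k4) = -8.311602
y(0.46) ≈ -8.3116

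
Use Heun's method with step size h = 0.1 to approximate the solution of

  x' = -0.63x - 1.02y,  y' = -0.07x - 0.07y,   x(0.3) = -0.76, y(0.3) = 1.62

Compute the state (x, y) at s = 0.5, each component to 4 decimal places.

-0.9793, 1.6096

Heun on (x,y): k1 = f(s_n, state_n); k2 = f(s_n + h, state_n + h·k1); state_{n+1} = state_n + (h/2)·(k1 + k2).
0.300000: (-0.760000, 1.620000)
  k1 = (-1.173600, -0.060200)
  predictor → (-0.877360, 1.613980)
  k2 = (-1.093523, -0.051563)
  → (-0.873356, 1.614412)
0.400000: (-0.873356, 1.614412)
  k1 = (-1.096486, -0.051874)
  predictor → (-0.983005, 1.609224)
  k2 = (-1.022116, -0.043835)
  → (-0.979286, 1.609626)
(x(0.5), y(0.5)) ≈ (-0.9793, 1.6096)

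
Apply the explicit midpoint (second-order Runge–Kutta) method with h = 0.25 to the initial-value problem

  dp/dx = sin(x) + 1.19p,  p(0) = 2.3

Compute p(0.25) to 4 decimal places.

3.1172

Midpoint: k1 = f(x_n, p_n); k2 = f(x_n + h/2, p_n + (h/2)·k1); p_{n+1} = p_n + h·k2.
x=0.000000, p=2.300000:
  k1 = f(0.000000, 2.300000) = 2.737000
  k2 = f(0.125000, 2.642125) = 3.268803
  p ← 2.300000 + 0.25·3.268803 = 3.117201
p(0.25) ≈ 3.1172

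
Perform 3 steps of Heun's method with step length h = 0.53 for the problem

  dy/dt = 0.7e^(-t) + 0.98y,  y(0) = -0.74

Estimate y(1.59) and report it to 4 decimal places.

-1.7638

Heun: k1 = f(t_n, y_n); k2 = f(t_n + h, y_n + h·k1); y_{n+1} = y_n + (h/2)·(k1 + k2).
t=0.000000, y=-0.740000:
  k1 = f(0.000000, -0.740000) = -0.025200
  k2 = f(0.530000, -0.753356) = -0.326265
  y ← -0.740000 + (0.53/2)·(-0.025200 + (-0.326265)) = -0.833138
t=0.530000, y=-0.833138:
  k1 = f(0.530000, -0.833138) = -0.404452
  k2 = f(1.060000, -1.047498) = -0.784029
  y ← -0.833138 + (0.53/2)·(-0.404452 + (-0.784029)) = -1.148086
t=1.060000, y=-1.148086:
  k1 = f(1.060000, -1.148086) = -0.882605
  k2 = f(1.590000, -1.615866) = -1.440801
  y ← -1.148086 + (0.53/2)·(-0.882605 + (-1.440801)) = -1.763788
y(1.59) ≈ -1.7638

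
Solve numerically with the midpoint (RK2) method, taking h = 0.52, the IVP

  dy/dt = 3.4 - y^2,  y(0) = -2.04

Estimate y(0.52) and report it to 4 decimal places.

-2.8765

Midpoint: k1 = f(t_n, y_n); k2 = f(t_n + h/2, y_n + (h/2)·k1); y_{n+1} = y_n + h·k2.
t=0.000000, y=-2.040000:
  k1 = f(0.000000, -2.040000) = -0.761600
  k2 = f(0.260000, -2.238016) = -1.608716
  y ← -2.040000 + 0.52·(-1.608716) = -2.876532
y(0.52) ≈ -2.8765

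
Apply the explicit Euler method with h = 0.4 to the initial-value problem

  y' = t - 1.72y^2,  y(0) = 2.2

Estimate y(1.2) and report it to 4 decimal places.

-3.8787

Euler: y_{n+1} = y_n + h·f(t_n, y_n).
t=0.000000, y=2.200000: f=-8.324800 → y ← 2.200000 + 0.4·(-8.324800) = -1.129920
t=0.400000, y=-1.129920: f=-1.795957 → y ← -1.129920 + 0.4·(-1.795957) = -1.848303
t=0.800000, y=-1.848303: f=-5.075904 → y ← -1.848303 + 0.4·(-5.075904) = -3.878664
y(1.2) ≈ -3.8787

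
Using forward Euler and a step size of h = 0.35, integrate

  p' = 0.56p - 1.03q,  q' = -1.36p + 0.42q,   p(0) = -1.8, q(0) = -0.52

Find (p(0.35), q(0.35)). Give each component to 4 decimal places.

Euler on (p,q): p_{n+1} = p_n + h·p', q_{n+1} = q_n + h·q'.
0.000000: (-1.800000, -0.520000); f=(-0.472400, 2.229600) → (-1.965340, 0.260360)
(p(0.35), q(0.35)) ≈ (-1.9653, 0.2604)

-1.9653, 0.2604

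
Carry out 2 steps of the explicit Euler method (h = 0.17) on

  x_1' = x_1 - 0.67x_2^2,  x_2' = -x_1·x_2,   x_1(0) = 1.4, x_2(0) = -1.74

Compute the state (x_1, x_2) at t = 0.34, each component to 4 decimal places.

1.3128, -1.0344

Euler on (x_1,x_2): x_1_{n+1} = x_1_n + h·x_1', x_2_{n+1} = x_2_n + h·x_2'.
0.000000: (1.400000, -1.740000); f=(-0.628492, 2.436000) → (1.293156, -1.325880)
0.170000: (1.293156, -1.325880); f=(0.115325, 1.714570) → (1.312762, -1.034403)
(x_1(0.34), x_2(0.34)) ≈ (1.3128, -1.0344)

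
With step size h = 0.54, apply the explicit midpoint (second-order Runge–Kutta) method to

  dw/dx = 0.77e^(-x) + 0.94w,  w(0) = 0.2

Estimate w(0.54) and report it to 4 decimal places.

0.7502

Midpoint: k1 = f(x_n, w_n); k2 = f(x_n + h/2, w_n + (h/2)·k1); w_{n+1} = w_n + h·k2.
x=0.000000, w=0.200000:
  k1 = f(0.000000, 0.200000) = 0.958000
  k2 = f(0.270000, 0.458660) = 1.018943
  w ← 0.200000 + 0.54·1.018943 = 0.750229
w(0.54) ≈ 0.7502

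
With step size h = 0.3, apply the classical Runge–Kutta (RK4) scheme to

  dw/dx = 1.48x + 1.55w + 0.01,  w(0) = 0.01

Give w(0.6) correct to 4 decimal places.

RK4: k1 = f(x_n, w_n); k2 = f(x_n + h/2, w_n + (h/2)·k1); k3 = f(x_n + h/2, w_n + (h/2)·k2); k4 = f(x_n + h, w_n + h·k3); w_{n+1} = w_n + (h/6)·(k1 + 2k2 + 2k3 + k4).
x=0.000000, w=0.010000:
  k1 = f(0.000000, 0.010000) = 0.025500
  k2 = f(0.150000, 0.013825) = 0.253429
  k3 = f(0.150000, 0.048014) = 0.306422
  k4 = f(0.300000, 0.101927) = 0.611986
  w ← 0.010000 + (0.3/6)·(k1 + 2k2 + 2k3 + k4) = 0.097859
x=0.300000, w=0.097859:
  k1 = f(0.300000, 0.097859) = 0.605682
  k2 = f(0.450000, 0.188712) = 0.968503
  k3 = f(0.450000, 0.243135) = 1.052859
  k4 = f(0.600000, 0.413717) = 1.539262
  w ← 0.097859 + (0.3/6)·(k1 + 2k2 + 2k3 + k4) = 0.407243
w(0.6) ≈ 0.4072

0.4072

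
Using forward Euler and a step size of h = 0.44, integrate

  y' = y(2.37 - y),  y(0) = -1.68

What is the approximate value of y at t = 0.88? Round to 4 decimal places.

Euler: y_{n+1} = y_n + h·f(t_n, y_n).
t=0.000000, y=-1.680000: f=-6.804000 → y ← -1.680000 + 0.44·(-6.804000) = -4.673760
t=0.440000, y=-4.673760: f=-32.920844 → y ← -4.673760 + 0.44·(-32.920844) = -19.158931
y(0.88) ≈ -19.1589

-19.1589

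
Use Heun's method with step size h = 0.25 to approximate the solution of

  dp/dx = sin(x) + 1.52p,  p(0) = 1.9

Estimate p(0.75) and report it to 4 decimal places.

Heun: k1 = f(x_n, p_n); k2 = f(x_n + h, p_n + h·k1); p_{n+1} = p_n + (h/2)·(k1 + k2).
x=0.000000, p=1.900000:
  k1 = f(0.000000, 1.900000) = 2.888000
  k2 = f(0.250000, 2.622000) = 4.232844
  p ← 1.900000 + (0.25/2)·(2.888000 + 4.232844) = 2.790105
x=0.250000, p=2.790105:
  k1 = f(0.250000, 2.790105) = 4.488364
  k2 = f(0.500000, 3.912197) = 6.425964
  p ← 2.790105 + (0.25/2)·(4.488364 + 6.425964) = 4.154397
x=0.500000, p=4.154397:
  k1 = f(0.500000, 4.154397) = 6.794108
  k2 = f(0.750000, 5.852924) = 9.578083
  p ← 4.154397 + (0.25/2)·(6.794108 + 9.578083) = 6.200920
p(0.75) ≈ 6.2009

6.2009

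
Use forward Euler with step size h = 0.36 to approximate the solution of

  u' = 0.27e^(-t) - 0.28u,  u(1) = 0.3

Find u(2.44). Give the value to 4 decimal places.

0.2701

Euler: u_{n+1} = u_n + h·f(t_n, u_n).
t=1.000000, u=0.300000: f=0.015327 → u ← 0.300000 + 0.36·0.015327 = 0.305518
t=1.360000, u=0.305518: f=-0.016247 → u ← 0.305518 + 0.36·(-0.016247) = 0.299669
t=1.720000, u=0.299669: f=-0.035559 → u ← 0.299669 + 0.36·(-0.035559) = 0.286868
t=2.080000, u=0.286868: f=-0.046592 → u ← 0.286868 + 0.36·(-0.046592) = 0.270095
u(2.44) ≈ 0.2701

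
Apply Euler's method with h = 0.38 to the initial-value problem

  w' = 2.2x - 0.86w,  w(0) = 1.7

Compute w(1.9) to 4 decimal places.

Euler: w_{n+1} = w_n + h·f(x_n, w_n).
x=0.000000, w=1.700000: f=-1.462000 → w ← 1.700000 + 0.38·(-1.462000) = 1.144440
x=0.380000, w=1.144440: f=-0.148218 → w ← 1.144440 + 0.38·(-0.148218) = 1.088117
x=0.760000, w=1.088117: f=0.736219 → w ← 1.088117 + 0.38·0.736219 = 1.367880
x=1.140000, w=1.367880: f=1.331623 → w ← 1.367880 + 0.38·1.331623 = 1.873897
x=1.520000, w=1.873897: f=1.732449 → w ← 1.873897 + 0.38·1.732449 = 2.532228
w(1.9) ≈ 2.5322

2.5322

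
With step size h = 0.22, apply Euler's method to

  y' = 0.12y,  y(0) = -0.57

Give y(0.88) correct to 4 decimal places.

Euler: y_{n+1} = y_n + h·f(s_n, y_n).
s=0.000000, y=-0.570000: f=-0.068400 → y ← -0.570000 + 0.22·(-0.068400) = -0.585048
s=0.220000, y=-0.585048: f=-0.070206 → y ← -0.585048 + 0.22·(-0.070206) = -0.600493
s=0.440000, y=-0.600493: f=-0.072059 → y ← -0.600493 + 0.22·(-0.072059) = -0.616346
s=0.660000, y=-0.616346: f=-0.073962 → y ← -0.616346 + 0.22·(-0.073962) = -0.632618
y(0.88) ≈ -0.6326

-0.6326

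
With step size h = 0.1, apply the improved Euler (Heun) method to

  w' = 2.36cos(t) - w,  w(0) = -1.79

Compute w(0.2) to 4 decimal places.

Heun: k1 = f(t_n, w_n); k2 = f(t_n + h, w_n + h·k1); w_{n+1} = w_n + (h/2)·(k1 + k2).
t=0.000000, w=-1.790000:
  k1 = f(0.000000, -1.790000) = 4.150000
  k2 = f(0.100000, -1.375000) = 3.723210
  w ← -1.790000 + (0.1/2)·(4.150000 + 3.723210) = -1.396340
t=0.100000, w=-1.396340:
  k1 = f(0.100000, -1.396340) = 3.744549
  k2 = f(0.200000, -1.021885) = 3.334842
  w ← -1.396340 + (0.1/2)·(3.744549 + 3.334842) = -1.042370
w(0.2) ≈ -1.0424

-1.0424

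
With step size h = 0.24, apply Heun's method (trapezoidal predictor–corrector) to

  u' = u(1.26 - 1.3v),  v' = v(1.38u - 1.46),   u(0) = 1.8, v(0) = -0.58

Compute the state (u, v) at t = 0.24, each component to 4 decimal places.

Heun on (u,v): k1 = f(t_n, state_n); k2 = f(t_n + h, state_n + h·k1); state_{n+1} = state_n + (h/2)·(k1 + k2).
0.000000: (1.800000, -0.580000)
  k1 = (3.625200, -0.593920)
  predictor → (2.670048, -0.722541)
  k2 = (5.872245, -1.607412)
  → (2.939693, -0.844160)
(u(0.24), v(0.24)) ≈ (2.9397, -0.8442)

2.9397, -0.8442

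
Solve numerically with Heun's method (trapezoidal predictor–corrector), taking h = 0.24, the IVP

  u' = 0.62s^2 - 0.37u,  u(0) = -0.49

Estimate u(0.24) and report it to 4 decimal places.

-0.4441

Heun: k1 = f(s_n, u_n); k2 = f(s_n + h, u_n + h·k1); u_{n+1} = u_n + (h/2)·(k1 + k2).
s=0.000000, u=-0.490000:
  k1 = f(0.000000, -0.490000) = 0.181300
  k2 = f(0.240000, -0.446488) = 0.200913
  u ← -0.490000 + (0.24/2)·(0.181300 + 0.200913) = -0.444134
u(0.24) ≈ -0.4441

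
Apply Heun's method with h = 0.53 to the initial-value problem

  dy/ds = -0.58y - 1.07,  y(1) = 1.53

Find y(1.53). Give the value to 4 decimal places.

0.6520

Heun: k1 = f(s_n, y_n); k2 = f(s_n + h, y_n + h·k1); y_{n+1} = y_n + (h/2)·(k1 + k2).
s=1.000000, y=1.530000:
  k1 = f(1.000000, 1.530000) = -1.957400
  k2 = f(1.530000, 0.492578) = -1.355695
  y ← 1.530000 + (0.53/2)·(-1.957400 + (-1.355695)) = 0.652030
y(1.53) ≈ 0.6520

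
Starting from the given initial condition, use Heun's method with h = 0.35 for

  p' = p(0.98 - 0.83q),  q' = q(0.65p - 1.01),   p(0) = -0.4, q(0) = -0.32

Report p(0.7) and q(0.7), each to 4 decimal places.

Heun on (p,q): k1 = f(t_n, state_n); k2 = f(t_n + h, state_n + h·k1); state_{n+1} = state_n + (h/2)·(k1 + k2).
0.000000: (-0.400000, -0.320000)
  k1 = (-0.498240, 0.406400)
  predictor → (-0.574384, -0.177760)
  k2 = (-0.647641, 0.245904)
  → (-0.600529, -0.205847)
0.350000: (-0.600529, -0.205847)
  k1 = (-0.691121, 0.288256)
  predictor → (-0.842422, -0.104957)
  k2 = (-0.898960, 0.163478)
  → (-0.878793, -0.126793)
(p(0.7), q(0.7)) ≈ (-0.8788, -0.1268)

-0.8788, -0.1268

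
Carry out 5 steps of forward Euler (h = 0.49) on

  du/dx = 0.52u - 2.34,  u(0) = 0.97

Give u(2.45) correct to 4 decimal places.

-6.4811

Euler: u_{n+1} = u_n + h·f(x_n, u_n).
x=0.000000, u=0.970000: f=-1.835600 → u ← 0.970000 + 0.49·(-1.835600) = 0.070556
x=0.490000, u=0.070556: f=-2.303311 → u ← 0.070556 + 0.49·(-2.303311) = -1.058066
x=0.980000, u=-1.058066: f=-2.890194 → u ← -1.058066 + 0.49·(-2.890194) = -2.474262
x=1.470000, u=-2.474262: f=-3.626616 → u ← -2.474262 + 0.49·(-3.626616) = -4.251303
x=1.960000, u=-4.251303: f=-4.550678 → u ← -4.251303 + 0.49·(-4.550678) = -6.481136
u(2.45) ≈ -6.4811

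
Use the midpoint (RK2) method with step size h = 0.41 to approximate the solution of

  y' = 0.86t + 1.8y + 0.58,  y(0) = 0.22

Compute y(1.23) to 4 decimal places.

Midpoint: k1 = f(t_n, y_n); k2 = f(t_n + h/2, y_n + (h/2)·k1); y_{n+1} = y_n + h·k2.
t=0.000000, y=0.220000:
  k1 = f(0.000000, 0.220000) = 0.976000
  k2 = f(0.205000, 0.420080) = 1.512444
  y ← 0.220000 + 0.41·1.512444 = 0.840102
t=0.410000, y=0.840102:
  k1 = f(0.410000, 0.840102) = 2.444784
  k2 = f(0.615000, 1.341283) = 3.523209
  y ← 0.840102 + 0.41·3.523209 = 2.284618
t=0.820000, y=2.284618:
  k1 = f(0.820000, 2.284618) = 5.397512
  k2 = f(1.025000, 3.391108) = 7.565494
  y ← 2.284618 + 0.41·7.565494 = 5.386470
y(1.23) ≈ 5.3865

5.3865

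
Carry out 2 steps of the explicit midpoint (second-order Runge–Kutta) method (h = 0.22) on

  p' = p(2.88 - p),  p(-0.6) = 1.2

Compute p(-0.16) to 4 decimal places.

2.0699

Midpoint: k1 = f(s_n, p_n); k2 = f(s_n + h/2, p_n + (h/2)·k1); p_{n+1} = p_n + h·k2.
s=-0.600000, p=1.200000:
  k1 = f(-0.600000, 1.200000) = 2.016000
  k2 = f(-0.490000, 1.421760) = 2.073267
  p ← 1.200000 + 0.22·2.073267 = 1.656119
s=-0.380000, p=1.656119:
  k1 = f(-0.380000, 1.656119) = 2.026893
  k2 = f(-0.270000, 1.879077) = 1.880811
  p ← 1.656119 + 0.22·1.880811 = 2.069897
p(-0.16) ≈ 2.0699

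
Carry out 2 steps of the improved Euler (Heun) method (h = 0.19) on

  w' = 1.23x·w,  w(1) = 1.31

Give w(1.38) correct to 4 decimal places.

Heun: k1 = f(x_n, w_n); k2 = f(x_n + h, w_n + h·k1); w_{n+1} = w_n + (h/2)·(k1 + k2).
x=1.000000, w=1.310000:
  k1 = f(1.000000, 1.310000) = 1.611300
  k2 = f(1.190000, 1.616147) = 2.365554
  w ← 1.310000 + (0.19/2)·(1.611300 + 2.365554) = 1.687801
x=1.190000, w=1.687801:
  k1 = f(1.190000, 1.687801) = 2.470435
  k2 = f(1.380000, 2.157184) = 3.661604
  w ← 1.687801 + (0.19/2)·(2.470435 + 3.661604) = 2.270345
w(1.38) ≈ 2.2703

2.2703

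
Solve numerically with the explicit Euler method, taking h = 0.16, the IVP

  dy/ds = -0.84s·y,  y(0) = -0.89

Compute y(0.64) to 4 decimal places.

-0.7796

Euler: y_{n+1} = y_n + h·f(s_n, y_n).
s=0.000000, y=-0.890000: f=0.000000 → y ← -0.890000 + 0.16·0.000000 = -0.890000
s=0.160000, y=-0.890000: f=0.119616 → y ← -0.890000 + 0.16·0.119616 = -0.870861
s=0.320000, y=-0.870861: f=0.234088 → y ← -0.870861 + 0.16·0.234088 = -0.833407
s=0.480000, y=-0.833407: f=0.336030 → y ← -0.833407 + 0.16·0.336030 = -0.779643
y(0.64) ≈ -0.7796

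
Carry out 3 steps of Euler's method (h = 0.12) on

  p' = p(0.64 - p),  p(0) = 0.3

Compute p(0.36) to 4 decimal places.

Euler: p_{n+1} = p_n + h·f(x_n, p_n).
x=0.000000, p=0.300000: f=0.102000 → p ← 0.300000 + 0.12·0.102000 = 0.312240
x=0.120000, p=0.312240: f=0.102340 → p ← 0.312240 + 0.12·0.102340 = 0.324521
x=0.240000, p=0.324521: f=0.102380 → p ← 0.324521 + 0.12·0.102380 = 0.336806
p(0.36) ≈ 0.3368

0.3368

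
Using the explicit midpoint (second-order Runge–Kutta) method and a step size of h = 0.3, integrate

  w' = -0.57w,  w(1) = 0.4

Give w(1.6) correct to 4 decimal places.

Midpoint: k1 = f(x_n, w_n); k2 = f(x_n + h/2, w_n + (h/2)·k1); w_{n+1} = w_n + h·k2.
x=1.000000, w=0.400000:
  k1 = f(1.000000, 0.400000) = -0.228000
  k2 = f(1.150000, 0.365800) = -0.208506
  w ← 0.400000 + 0.3·(-0.208506) = 0.337448
x=1.300000, w=0.337448:
  k1 = f(1.300000, 0.337448) = -0.192345
  k2 = f(1.450000, 0.308596) = -0.175900
  w ← 0.337448 + 0.3·(-0.175900) = 0.284678
w(1.6) ≈ 0.2847

0.2847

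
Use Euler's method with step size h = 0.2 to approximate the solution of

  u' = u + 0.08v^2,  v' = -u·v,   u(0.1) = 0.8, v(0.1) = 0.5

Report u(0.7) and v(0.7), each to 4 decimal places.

Euler on (u,v): u_{n+1} = u_n + h·u', v_{n+1} = v_n + h·v'.
0.100000: (0.800000, 0.500000); f=(0.820000, -0.400000) → (0.964000, 0.420000)
0.300000: (0.964000, 0.420000); f=(0.978112, -0.404880) → (1.159622, 0.339024)
0.500000: (1.159622, 0.339024); f=(1.168817, -0.393140) → (1.393386, 0.260396)
(u(0.7), v(0.7)) ≈ (1.3934, 0.2604)

1.3934, 0.2604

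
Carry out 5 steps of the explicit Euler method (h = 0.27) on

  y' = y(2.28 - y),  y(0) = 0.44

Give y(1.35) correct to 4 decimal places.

1.9181

Euler: y_{n+1} = y_n + h·f(x_n, y_n).
x=0.000000, y=0.440000: f=0.809600 → y ← 0.440000 + 0.27·0.809600 = 0.658592
x=0.270000, y=0.658592: f=1.067846 → y ← 0.658592 + 0.27·1.067846 = 0.946911
x=0.540000, y=0.946911: f=1.262316 → y ← 0.946911 + 0.27·1.262316 = 1.287736
x=0.810000, y=1.287736: f=1.277774 → y ← 1.287736 + 0.27·1.277774 = 1.632735
x=1.080000, y=1.632735: f=1.056812 → y ← 1.632735 + 0.27·1.056812 = 1.918074
y(1.35) ≈ 1.9181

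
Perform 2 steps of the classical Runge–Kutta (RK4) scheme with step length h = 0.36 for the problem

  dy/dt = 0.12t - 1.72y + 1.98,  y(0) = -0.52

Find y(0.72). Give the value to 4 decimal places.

0.6870

RK4: k1 = f(t_n, y_n); k2 = f(t_n + h/2, y_n + (h/2)·k1); k3 = f(t_n + h/2, y_n + (h/2)·k2); k4 = f(t_n + h, y_n + h·k3); y_{n+1} = y_n + (h/6)·(k1 + 2k2 + 2k3 + k4).
t=0.000000, y=-0.520000:
  k1 = f(0.000000, -0.520000) = 2.874400
  k2 = f(0.180000, -0.002608) = 2.006086
  k3 = f(0.180000, -0.158905) = 2.274916
  k4 = f(0.360000, 0.298970) = 1.508972
  y ← -0.520000 + (0.36/6)·(k1 + 2k2 + 2k3 + k4) = 0.256723
t=0.360000, y=0.256723:
  k1 = f(0.360000, 0.256723) = 1.581637
  k2 = f(0.540000, 0.541417) = 1.113562
  k3 = f(0.540000, 0.457164) = 1.258478
  k4 = f(0.720000, 0.709775) = 0.845587
  y ← 0.256723 + (0.36/6)·(k1 + 2k2 + 2k3 + k4) = 0.687001
y(0.72) ≈ 0.6870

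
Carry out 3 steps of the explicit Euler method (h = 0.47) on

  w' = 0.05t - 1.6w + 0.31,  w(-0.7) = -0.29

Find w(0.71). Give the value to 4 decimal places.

0.1897

Euler: w_{n+1} = w_n + h·f(t_n, w_n).
t=-0.700000, w=-0.290000: f=0.739000 → w ← -0.290000 + 0.47·0.739000 = 0.057330
t=-0.230000, w=0.057330: f=0.206772 → w ← 0.057330 + 0.47·0.206772 = 0.154513
t=0.240000, w=0.154513: f=0.074779 → w ← 0.154513 + 0.47·0.074779 = 0.189659
w(0.71) ≈ 0.1897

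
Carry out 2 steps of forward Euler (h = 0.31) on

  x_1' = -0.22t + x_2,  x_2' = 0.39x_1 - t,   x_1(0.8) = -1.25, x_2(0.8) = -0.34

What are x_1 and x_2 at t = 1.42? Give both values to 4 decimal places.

Euler on (x_1,x_2): x_1_{n+1} = x_1_n + h·x_1', x_2_{n+1} = x_2_n + h·x_2'.
0.800000: (-1.250000, -0.340000); f=(-0.516000, -1.287500) → (-1.409960, -0.739125)
1.110000: (-1.409960, -0.739125); f=(-0.983325, -1.659884) → (-1.714791, -1.253689)
(x_1(1.42), x_2(1.42)) ≈ (-1.7148, -1.2537)

-1.7148, -1.2537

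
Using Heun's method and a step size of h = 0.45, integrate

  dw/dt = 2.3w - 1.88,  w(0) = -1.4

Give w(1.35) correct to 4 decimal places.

Heun: k1 = f(t_n, w_n); k2 = f(t_n + h, w_n + h·k1); w_{n+1} = w_n + (h/2)·(k1 + k2).
t=0.000000, w=-1.400000:
  k1 = f(0.000000, -1.400000) = -5.100000
  k2 = f(0.450000, -3.695000) = -10.378500
  w ← -1.400000 + (0.45/2)·(-5.100000 + (-10.378500)) = -4.882662
t=0.450000, w=-4.882662:
  k1 = f(0.450000, -4.882662) = -13.110124
  k2 = f(0.900000, -10.782218) = -26.679102
  w ← -4.882662 + (0.45/2)·(-13.110124 + (-26.679102)) = -13.835238
t=0.900000, w=-13.835238:
  k1 = f(0.900000, -13.835238) = -33.701048
  k2 = f(1.350000, -29.000710) = -68.581633
  w ← -13.835238 + (0.45/2)·(-33.701048 + (-68.581633)) = -36.848841
w(1.35) ≈ -36.8488

-36.8488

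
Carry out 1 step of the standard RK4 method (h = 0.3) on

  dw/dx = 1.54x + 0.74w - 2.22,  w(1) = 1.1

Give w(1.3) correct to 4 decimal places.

RK4: k1 = f(x_n, w_n); k2 = f(x_n + h/2, w_n + (h/2)·k1); k3 = f(x_n + h/2, w_n + (h/2)·k2); k4 = f(x_n + h, w_n + h·k3); w_{n+1} = w_n + (h/6)·(k1 + 2k2 + 2k3 + k4).
x=1.000000, w=1.100000:
  k1 = f(1.000000, 1.100000) = 0.134000
  k2 = f(1.150000, 1.120100) = 0.379874
  k3 = f(1.150000, 1.156981) = 0.407166
  k4 = f(1.300000, 1.222150) = 0.686391
  w ← 1.100000 + (0.3/6)·(k1 + 2k2 + 2k3 + k4) = 1.219724
w(1.3) ≈ 1.2197

1.2197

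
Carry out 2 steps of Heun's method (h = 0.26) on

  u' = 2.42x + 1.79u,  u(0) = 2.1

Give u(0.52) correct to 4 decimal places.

Heun: k1 = f(x_n, u_n); k2 = f(x_n + h, u_n + h·k1); u_{n+1} = u_n + (h/2)·(k1 + k2).
x=0.000000, u=2.100000:
  k1 = f(0.000000, 2.100000) = 3.759000
  k2 = f(0.260000, 3.077340) = 6.137639
  u ← 2.100000 + (0.26/2)·(3.759000 + 6.137639) = 3.386563
x=0.260000, u=3.386563:
  k1 = f(0.260000, 3.386563) = 6.691148
  k2 = f(0.520000, 5.126261) = 10.434408
  u ← 3.386563 + (0.26/2)·(6.691148 + 10.434408) = 5.612885
u(0.52) ≈ 5.6129

5.6129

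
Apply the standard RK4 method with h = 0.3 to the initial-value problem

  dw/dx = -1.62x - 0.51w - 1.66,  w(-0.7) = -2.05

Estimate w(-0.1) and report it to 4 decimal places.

RK4: k1 = f(x_n, w_n); k2 = f(x_n + h/2, w_n + (h/2)·k1); k3 = f(x_n + h/2, w_n + (h/2)·k2); k4 = f(x_n + h, w_n + h·k3); w_{n+1} = w_n + (h/6)·(k1 + 2k2 + 2k3 + k4).
x=-0.700000, w=-2.050000:
  k1 = f(-0.700000, -2.050000) = 0.519500
  k2 = f(-0.550000, -1.972075) = 0.236758
  k3 = f(-0.550000, -2.014486) = 0.258388
  k4 = f(-0.400000, -1.972484) = -0.006033
  w ← -2.050000 + (0.3/6)·(k1 + 2k2 + 2k3 + k4) = -1.974812
x=-0.400000, w=-1.974812:
  k1 = f(-0.400000, -1.974812) = -0.004846
  k2 = f(-0.250000, -1.975539) = -0.247475
  k3 = f(-0.250000, -2.011933) = -0.228914
  k4 = f(-0.100000, -2.043486) = -0.455822
  w ← -1.974812 + (0.3/6)·(k1 + 2k2 + 2k3 + k4) = -2.045484
w(-0.1) ≈ -2.0455

-2.0455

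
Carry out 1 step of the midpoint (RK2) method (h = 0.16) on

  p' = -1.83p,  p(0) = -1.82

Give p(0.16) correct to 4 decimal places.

-1.3651

Midpoint: k1 = f(x_n, p_n); k2 = f(x_n + h/2, p_n + (h/2)·k1); p_{n+1} = p_n + h·k2.
x=0.000000, p=-1.820000:
  k1 = f(0.000000, -1.820000) = 3.330600
  k2 = f(0.080000, -1.553552) = 2.843000
  p ← -1.820000 + 0.16·2.843000 = -1.365120
p(0.16) ≈ -1.3651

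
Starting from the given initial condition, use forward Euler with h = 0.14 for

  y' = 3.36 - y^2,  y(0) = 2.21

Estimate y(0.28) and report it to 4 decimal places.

1.9089

Euler: y_{n+1} = y_n + h·f(t_n, y_n).
t=0.000000, y=2.210000: f=-1.524100 → y ← 2.210000 + 0.14·(-1.524100) = 1.996626
t=0.140000, y=1.996626: f=-0.626515 → y ← 1.996626 + 0.14·(-0.626515) = 1.908914
y(0.28) ≈ 1.9089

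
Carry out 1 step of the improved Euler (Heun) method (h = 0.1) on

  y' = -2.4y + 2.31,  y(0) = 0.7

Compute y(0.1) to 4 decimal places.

Heun: k1 = f(t_n, y_n); k2 = f(t_n + h, y_n + h·k1); y_{n+1} = y_n + (h/2)·(k1 + k2).
t=0.000000, y=0.700000:
  k1 = f(0.000000, 0.700000) = 0.630000
  k2 = f(0.100000, 0.763000) = 0.478800
  y ← 0.700000 + (0.1/2)·(0.630000 + 0.478800) = 0.755440
y(0.1) ≈ 0.7554

0.7554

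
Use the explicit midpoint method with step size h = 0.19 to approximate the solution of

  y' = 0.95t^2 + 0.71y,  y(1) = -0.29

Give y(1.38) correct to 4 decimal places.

Midpoint: k1 = f(t_n, y_n); k2 = f(t_n + h/2, y_n + (h/2)·k1); y_{n+1} = y_n + h·k2.
t=1.000000, y=-0.290000:
  k1 = f(1.000000, -0.290000) = 0.744100
  k2 = f(1.095000, -0.219310) = 0.983363
  y ← -0.290000 + 0.19·0.983363 = -0.103161
t=1.190000, y=-0.103161:
  k1 = f(1.190000, -0.103161) = 1.272051
  k2 = f(1.285000, 0.017684) = 1.581219
  y ← -0.103161 + 0.19·1.581219 = 0.197271
y(1.38) ≈ 0.1973

0.1973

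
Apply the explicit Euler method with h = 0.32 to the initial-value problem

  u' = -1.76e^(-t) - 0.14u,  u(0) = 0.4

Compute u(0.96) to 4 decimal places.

Euler: u_{n+1} = u_n + h·f(t_n, u_n).
t=0.000000, u=0.400000: f=-1.816000 → u ← 0.400000 + 0.32·(-1.816000) = -0.181120
t=0.320000, u=-0.181120: f=-1.252666 → u ← -0.181120 + 0.32·(-1.252666) = -0.581973
t=0.640000, u=-0.581973: f=-0.846558 → u ← -0.581973 + 0.32·(-0.846558) = -0.852872
u(0.96) ≈ -0.8529

-0.8529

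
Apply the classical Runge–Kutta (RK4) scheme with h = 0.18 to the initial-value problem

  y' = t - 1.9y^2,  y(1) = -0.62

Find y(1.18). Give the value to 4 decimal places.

-0.5415

RK4: k1 = f(t_n, y_n); k2 = f(t_n + h/2, y_n + (h/2)·k1); k3 = f(t_n + h/2, y_n + (h/2)·k2); k4 = f(t_n + h, y_n + h·k3); y_{n+1} = y_n + (h/6)·(k1 + 2k2 + 2k3 + k4).
t=1.000000, y=-0.620000:
  k1 = f(1.000000, -0.620000) = 0.269640
  k2 = f(1.090000, -0.595732) = 0.415696
  k3 = f(1.090000, -0.582587) = 0.445125
  k4 = f(1.180000, -0.539878) = 0.626211
  y ← -0.620000 + (0.18/6)·(k1 + 2k2 + 2k3 + k4) = -0.541475
y(1.18) ≈ -0.5415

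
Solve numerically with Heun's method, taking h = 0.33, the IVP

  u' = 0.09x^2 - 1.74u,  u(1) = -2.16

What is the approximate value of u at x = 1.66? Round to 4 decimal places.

Heun: k1 = f(x_n, u_n); k2 = f(x_n + h, u_n + h·k1); u_{n+1} = u_n + (h/2)·(k1 + k2).
x=1.000000, u=-2.160000:
  k1 = f(1.000000, -2.160000) = 3.848400
  k2 = f(1.330000, -0.890028) = 1.707850
  u ← -2.160000 + (0.33/2)·(3.848400 + 1.707850) = -1.243219
x=1.330000, u=-1.243219:
  k1 = f(1.330000, -1.243219) = 2.322402
  k2 = f(1.660000, -0.476826) = 1.077682
  u ← -1.243219 + (0.33/2)·(2.322402 + 1.077682) = -0.682205
u(1.66) ≈ -0.6822

-0.6822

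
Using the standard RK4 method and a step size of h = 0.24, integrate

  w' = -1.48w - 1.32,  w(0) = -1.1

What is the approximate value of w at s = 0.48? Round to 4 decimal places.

RK4: k1 = f(s_n, w_n); k2 = f(s_n + h/2, w_n + (h/2)·k1); k3 = f(s_n + h/2, w_n + (h/2)·k2); k4 = f(s_n + h, w_n + h·k3); w_{n+1} = w_n + (h/6)·(k1 + 2k2 + 2k3 + k4).
s=0.000000, w=-1.100000:
  k1 = f(0.000000, -1.100000) = 0.308000
  k2 = f(0.120000, -1.063040) = 0.253299
  k3 = f(0.120000, -1.069604) = 0.263014
  k4 = f(0.240000, -1.036877) = 0.214577
  w ← -1.100000 + (0.24/6)·(k1 + 2k2 + 2k3 + k4) = -1.037792
s=0.240000, w=-1.037792:
  k1 = f(0.240000, -1.037792) = 0.215932
  k2 = f(0.360000, -1.011880) = 0.177582
  k3 = f(0.360000, -1.016482) = 0.184393
  k4 = f(0.480000, -0.993537) = 0.150435
  w ← -1.037792 + (0.24/6)·(k1 + 2k2 + 2k3 + k4) = -0.994179
w(0.48) ≈ -0.9942

-0.9942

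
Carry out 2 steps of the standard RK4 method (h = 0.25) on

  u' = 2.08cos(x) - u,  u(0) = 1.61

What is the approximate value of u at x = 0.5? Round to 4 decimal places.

1.7570

RK4: k1 = f(x_n, u_n); k2 = f(x_n + h/2, u_n + (h/2)·k1); k3 = f(x_n + h/2, u_n + (h/2)·k2); k4 = f(x_n + h, u_n + h·k3); u_{n+1} = u_n + (h/6)·(k1 + 2k2 + 2k3 + k4).
x=0.000000, u=1.610000:
  k1 = f(0.000000, 1.610000) = 0.470000
  k2 = f(0.125000, 1.668750) = 0.395021
  k3 = f(0.125000, 1.659378) = 0.404394
  k4 = f(0.250000, 1.711098) = 0.304239
  u ← 1.610000 + (0.25/6)·(k1 + 2k2 + 2k3 + k4) = 1.708878
x=0.250000, u=1.708878:
  k1 = f(0.250000, 1.708878) = 0.306460
  k2 = f(0.375000, 1.747185) = 0.188270
  k3 = f(0.375000, 1.732412) = 0.203044
  k4 = f(0.500000, 1.759639) = 0.065733
  u ← 1.708878 + (0.25/6)·(k1 + 2k2 + 2k3 + k4) = 1.756995
u(0.5) ≈ 1.7570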